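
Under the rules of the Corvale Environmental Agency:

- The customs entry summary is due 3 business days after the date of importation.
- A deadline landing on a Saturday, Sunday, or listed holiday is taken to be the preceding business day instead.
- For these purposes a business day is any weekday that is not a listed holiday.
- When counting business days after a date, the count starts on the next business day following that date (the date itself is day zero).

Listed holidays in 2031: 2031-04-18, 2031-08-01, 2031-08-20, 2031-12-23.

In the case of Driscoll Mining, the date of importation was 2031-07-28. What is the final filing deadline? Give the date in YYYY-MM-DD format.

Starting the day after 2031-07-28 and counting 3 business days lands on 2031-07-31.
2031-07-31 is a Thursday and not a listed holiday, so it stands.
Deadline: 2031-07-31.

2031-07-31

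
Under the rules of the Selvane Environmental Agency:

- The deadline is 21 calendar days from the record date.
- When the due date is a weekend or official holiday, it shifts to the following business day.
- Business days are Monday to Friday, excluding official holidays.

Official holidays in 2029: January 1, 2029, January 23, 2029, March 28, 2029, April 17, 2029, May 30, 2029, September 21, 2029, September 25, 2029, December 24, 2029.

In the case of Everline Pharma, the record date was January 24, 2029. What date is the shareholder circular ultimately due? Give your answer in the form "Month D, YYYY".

Trigger date January 24, 2029 + 21 calendar days = February 14, 2029.
February 14, 2029 (Wednesday) is already a business day.
Deadline: February 14, 2029.

February 14, 2029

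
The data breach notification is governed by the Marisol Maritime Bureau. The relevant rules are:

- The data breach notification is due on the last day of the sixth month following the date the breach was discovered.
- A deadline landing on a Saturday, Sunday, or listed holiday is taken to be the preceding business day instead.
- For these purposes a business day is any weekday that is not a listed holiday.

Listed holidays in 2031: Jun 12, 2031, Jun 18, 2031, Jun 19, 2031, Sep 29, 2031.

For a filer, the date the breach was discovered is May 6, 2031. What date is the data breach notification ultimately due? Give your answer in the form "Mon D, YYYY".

6 months after May 6, 2031 falls in November 2031; the last day of that month is Nov 30, 2031.
Nov 30, 2031 is a Sunday; the preceding business day is Nov 28, 2031 (Friday).
So the filing is due Nov 28, 2031.

Nov 28, 2031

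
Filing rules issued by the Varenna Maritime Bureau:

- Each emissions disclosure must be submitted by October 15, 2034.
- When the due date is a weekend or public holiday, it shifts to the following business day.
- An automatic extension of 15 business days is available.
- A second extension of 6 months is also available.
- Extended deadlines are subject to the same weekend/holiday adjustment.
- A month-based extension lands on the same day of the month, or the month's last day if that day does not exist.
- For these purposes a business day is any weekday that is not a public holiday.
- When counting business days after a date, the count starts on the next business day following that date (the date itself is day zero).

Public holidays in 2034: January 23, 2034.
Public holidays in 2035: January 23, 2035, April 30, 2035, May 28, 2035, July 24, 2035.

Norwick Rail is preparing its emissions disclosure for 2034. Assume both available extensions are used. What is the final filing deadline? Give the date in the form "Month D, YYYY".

May 7, 2035

The statutory due date is October 15, 2034.
October 15, 2034 falls on a Sunday. Rolling to the next business day gives October 16, 2034, a Monday.
Applying the 15-business-day extension: 15 business days after October 16, 2034 is November 6, 2034.
Since November 6, 2034 is a Monday and not a holiday, the date is unchanged.
Applying the 6 months extension: 6 months after November 6, 2034 is May 6, 2035.
May 6, 2035 is a Sunday, so it moves to the next business day, May 7, 2035 (Monday).
Deadline: May 7, 2035.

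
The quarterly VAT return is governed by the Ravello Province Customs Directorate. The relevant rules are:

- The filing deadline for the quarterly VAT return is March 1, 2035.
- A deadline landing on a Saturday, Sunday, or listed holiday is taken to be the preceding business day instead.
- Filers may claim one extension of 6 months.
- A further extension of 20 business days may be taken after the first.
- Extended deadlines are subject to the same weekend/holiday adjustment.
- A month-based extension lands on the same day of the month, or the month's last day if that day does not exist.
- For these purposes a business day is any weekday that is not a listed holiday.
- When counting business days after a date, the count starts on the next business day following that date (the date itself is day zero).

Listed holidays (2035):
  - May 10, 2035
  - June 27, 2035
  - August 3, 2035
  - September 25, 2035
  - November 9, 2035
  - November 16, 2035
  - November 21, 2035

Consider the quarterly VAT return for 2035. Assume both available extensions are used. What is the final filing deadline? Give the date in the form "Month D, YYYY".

October 1, 2035

The stated deadline is March 1, 2035.
Since March 1, 2035 is a Thursday and not a holiday, the date is unchanged.
Applying the 6 months extension: 6 months after March 1, 2035 is September 1, 2035.
September 1, 2035 is a Saturday; the preceding business day is August 31, 2035 (Friday).
The 20-business-day extension runs from August 31, 2035 to October 1, 2035.
October 1, 2035 is a Monday and not a listed holiday, so it stands.
The final due date is October 1, 2035.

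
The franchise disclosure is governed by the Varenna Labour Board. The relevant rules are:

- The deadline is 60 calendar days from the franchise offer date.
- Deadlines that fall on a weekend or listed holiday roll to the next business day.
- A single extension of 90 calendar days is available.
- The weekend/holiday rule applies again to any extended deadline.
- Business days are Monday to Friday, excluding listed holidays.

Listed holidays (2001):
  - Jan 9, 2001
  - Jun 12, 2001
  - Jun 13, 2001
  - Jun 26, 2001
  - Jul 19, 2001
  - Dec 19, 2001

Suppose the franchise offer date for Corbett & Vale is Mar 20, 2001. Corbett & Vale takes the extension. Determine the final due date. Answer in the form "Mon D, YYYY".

Aug 20, 2001

Adding 60 calendar days to Mar 20, 2001 gives May 19, 2001.
May 19, 2001 falls on a Saturday. Rolling to the next business day gives May 21, 2001, a Monday.
Applying the 90-calendar-day extension: May 21, 2001 + 90 days = Aug 19, 2001.
Aug 19, 2001 is a Sunday, so it moves to the next business day, Aug 20, 2001 (Monday).
The final due date is Aug 20, 2001.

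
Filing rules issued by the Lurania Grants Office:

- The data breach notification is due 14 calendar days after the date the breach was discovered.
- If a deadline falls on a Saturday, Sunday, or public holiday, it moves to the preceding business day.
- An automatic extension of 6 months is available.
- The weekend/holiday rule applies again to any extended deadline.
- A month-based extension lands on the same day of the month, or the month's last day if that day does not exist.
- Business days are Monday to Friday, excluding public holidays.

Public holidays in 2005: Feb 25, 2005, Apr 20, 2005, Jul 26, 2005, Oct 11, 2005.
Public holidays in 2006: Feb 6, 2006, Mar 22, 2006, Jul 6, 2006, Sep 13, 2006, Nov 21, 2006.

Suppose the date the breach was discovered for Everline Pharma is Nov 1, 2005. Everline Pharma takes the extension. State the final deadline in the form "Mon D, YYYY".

May 15, 2006

Trigger date Nov 1, 2005 + 14 calendar days = Nov 15, 2005.
Nov 15, 2005 (Tuesday) is already a business day.
Add 6 months to Nov 15, 2005: May 15, 2006.
Since May 15, 2006 is a Monday and not a holiday, the date is unchanged.
The final due date is May 15, 2006.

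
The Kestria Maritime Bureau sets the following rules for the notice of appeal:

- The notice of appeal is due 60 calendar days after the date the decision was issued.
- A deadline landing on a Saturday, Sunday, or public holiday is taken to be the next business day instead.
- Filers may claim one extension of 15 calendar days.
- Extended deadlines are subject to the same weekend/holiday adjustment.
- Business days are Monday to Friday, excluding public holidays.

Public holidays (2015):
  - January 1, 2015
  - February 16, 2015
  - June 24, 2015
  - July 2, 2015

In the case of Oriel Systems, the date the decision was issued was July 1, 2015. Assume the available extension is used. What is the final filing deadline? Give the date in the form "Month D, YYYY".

September 15, 2015

Trigger date July 1, 2015 + 60 calendar days = August 30, 2015.
August 30, 2015 is a Sunday; the next business day is August 31, 2015 (Monday).
The 15-calendar-day extension moves the deadline from August 31, 2015 to September 15, 2015.
September 15, 2015 (Tuesday) is already a business day.
The final due date is September 15, 2015.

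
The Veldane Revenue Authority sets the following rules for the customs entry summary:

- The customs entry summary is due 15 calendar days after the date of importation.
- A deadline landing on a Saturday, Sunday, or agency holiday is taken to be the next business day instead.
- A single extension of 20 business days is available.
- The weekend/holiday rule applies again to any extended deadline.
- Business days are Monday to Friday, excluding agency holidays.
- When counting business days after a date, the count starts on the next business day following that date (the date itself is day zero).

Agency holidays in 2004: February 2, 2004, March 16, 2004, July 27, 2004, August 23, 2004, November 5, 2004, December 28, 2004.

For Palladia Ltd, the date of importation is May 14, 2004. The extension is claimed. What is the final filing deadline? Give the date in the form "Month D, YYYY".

Adding 15 calendar days to May 14, 2004 gives May 29, 2004.
May 29, 2004 falls on a Saturday. Rolling to the next business day gives May 31, 2004, a Monday.
The 20-business-day extension runs from May 31, 2004 to June 28, 2004.
Since June 28, 2004 is a Monday and not a holiday, the date is unchanged.
Final deadline: June 28, 2004.

June 28, 2004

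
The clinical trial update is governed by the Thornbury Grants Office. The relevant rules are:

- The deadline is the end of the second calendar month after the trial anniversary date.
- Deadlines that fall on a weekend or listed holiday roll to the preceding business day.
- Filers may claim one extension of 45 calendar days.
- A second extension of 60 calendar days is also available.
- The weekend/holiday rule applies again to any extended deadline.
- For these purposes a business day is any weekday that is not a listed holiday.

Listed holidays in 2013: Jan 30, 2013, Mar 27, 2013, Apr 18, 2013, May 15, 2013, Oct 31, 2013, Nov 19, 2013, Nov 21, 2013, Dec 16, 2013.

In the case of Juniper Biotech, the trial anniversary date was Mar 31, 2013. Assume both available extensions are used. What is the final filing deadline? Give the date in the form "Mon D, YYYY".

Sep 13, 2013

2 months after Mar 31, 2013 is May 2013; that month ends on May 31, 2013.
May 31, 2013 falls on a Friday, which is a business day, so no adjustment is needed.
Add the 45 calendar-day extension to May 31, 2013: Jul 15, 2013.
Jul 15, 2013 falls on a Monday, which is a business day, so no adjustment is needed.
Add the 60 calendar-day extension to Jul 15, 2013: Sep 13, 2013.
Sep 13, 2013 (Friday) is already a business day.
Deadline: Sep 13, 2013.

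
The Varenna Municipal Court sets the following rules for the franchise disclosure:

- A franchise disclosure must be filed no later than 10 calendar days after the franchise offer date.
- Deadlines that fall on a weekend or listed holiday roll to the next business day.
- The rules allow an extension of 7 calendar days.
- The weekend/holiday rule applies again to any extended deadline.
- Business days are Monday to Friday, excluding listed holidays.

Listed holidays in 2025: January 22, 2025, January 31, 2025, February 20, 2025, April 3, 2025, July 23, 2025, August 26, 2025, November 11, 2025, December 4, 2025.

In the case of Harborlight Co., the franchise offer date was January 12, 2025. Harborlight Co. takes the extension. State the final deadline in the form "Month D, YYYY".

January 30, 2025

From January 12, 2025, 10 calendar days later is January 22, 2025.
Because January 22, 2025 is a listed holiday, the deadline becomes January 23, 2025 (Thursday).
Applying the 7-calendar-day extension: January 23, 2025 + 7 days = January 30, 2025.
January 30, 2025 (Thursday) is already a business day.
Final deadline: January 30, 2025.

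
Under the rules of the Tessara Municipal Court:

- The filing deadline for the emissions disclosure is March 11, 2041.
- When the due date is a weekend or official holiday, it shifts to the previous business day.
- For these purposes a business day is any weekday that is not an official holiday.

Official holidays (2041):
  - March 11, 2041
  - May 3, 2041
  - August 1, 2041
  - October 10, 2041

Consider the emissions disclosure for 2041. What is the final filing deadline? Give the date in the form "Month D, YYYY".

The statutory due date is March 11, 2041.
Because March 11, 2041 is a listed holiday, the deadline becomes March 8, 2041 (Friday).
Final deadline: March 8, 2041.

March 8, 2041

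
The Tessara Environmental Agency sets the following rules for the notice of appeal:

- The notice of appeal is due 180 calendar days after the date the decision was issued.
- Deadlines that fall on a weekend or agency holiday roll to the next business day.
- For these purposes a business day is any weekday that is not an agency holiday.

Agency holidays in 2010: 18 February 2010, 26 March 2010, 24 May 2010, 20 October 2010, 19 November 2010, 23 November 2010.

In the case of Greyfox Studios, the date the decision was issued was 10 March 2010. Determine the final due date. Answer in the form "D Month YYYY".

180 calendar days after 10 March 2010 is 6 September 2010.
6 September 2010 is a Monday and not a listed holiday, so it stands.
Deadline: 6 September 2010.

6 September 2010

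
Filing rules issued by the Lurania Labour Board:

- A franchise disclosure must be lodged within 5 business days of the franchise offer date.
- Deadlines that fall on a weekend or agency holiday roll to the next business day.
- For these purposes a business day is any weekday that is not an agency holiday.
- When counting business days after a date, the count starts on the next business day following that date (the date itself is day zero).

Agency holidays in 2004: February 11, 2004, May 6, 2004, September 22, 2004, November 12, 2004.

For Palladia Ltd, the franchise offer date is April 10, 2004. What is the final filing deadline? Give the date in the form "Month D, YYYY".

Starting the day after April 10, 2004 and counting 5 business days lands on April 16, 2004.
April 16, 2004 is a Friday and not a listed holiday, so it stands.
So the filing is due April 16, 2004.

April 16, 2004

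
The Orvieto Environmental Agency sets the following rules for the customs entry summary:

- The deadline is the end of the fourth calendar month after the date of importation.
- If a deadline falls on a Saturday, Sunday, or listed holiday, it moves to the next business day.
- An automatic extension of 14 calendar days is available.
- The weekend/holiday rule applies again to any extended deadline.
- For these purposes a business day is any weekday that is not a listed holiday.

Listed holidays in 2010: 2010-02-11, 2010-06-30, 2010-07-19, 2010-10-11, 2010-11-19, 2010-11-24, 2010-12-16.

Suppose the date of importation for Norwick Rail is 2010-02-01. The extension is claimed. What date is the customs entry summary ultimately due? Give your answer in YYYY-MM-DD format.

2010-07-15

The fourth month after 2010-02-01 is June 2010, whose last day is 2010-06-30.
Because 2010-06-30 is a listed holiday, the deadline becomes 2010-07-01 (Thursday).
Add the 14 calendar-day extension to 2010-07-01: 2010-07-15.
Since 2010-07-15 is a Thursday and not a holiday, the date is unchanged.
The final due date is 2010-07-15.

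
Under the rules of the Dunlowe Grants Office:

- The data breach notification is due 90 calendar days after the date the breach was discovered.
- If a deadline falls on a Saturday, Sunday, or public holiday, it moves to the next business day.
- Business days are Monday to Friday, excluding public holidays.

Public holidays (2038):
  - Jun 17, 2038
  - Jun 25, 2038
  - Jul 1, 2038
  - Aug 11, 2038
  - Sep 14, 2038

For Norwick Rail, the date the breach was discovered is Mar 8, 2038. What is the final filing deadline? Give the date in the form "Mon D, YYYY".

Jun 7, 2038

From Mar 8, 2038, 90 calendar days later is Jun 6, 2038.
Jun 6, 2038 is a Sunday, so it moves to the next business day, Jun 7, 2038 (Monday).
The final due date is Jun 7, 2038.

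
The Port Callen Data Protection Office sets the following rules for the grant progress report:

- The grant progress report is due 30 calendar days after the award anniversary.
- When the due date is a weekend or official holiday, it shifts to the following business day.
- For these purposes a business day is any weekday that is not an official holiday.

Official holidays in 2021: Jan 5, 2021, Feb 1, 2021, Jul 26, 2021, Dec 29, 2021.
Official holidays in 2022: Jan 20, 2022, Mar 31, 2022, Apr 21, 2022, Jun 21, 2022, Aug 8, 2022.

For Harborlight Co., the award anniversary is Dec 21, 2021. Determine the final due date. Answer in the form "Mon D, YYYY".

Trigger date Dec 21, 2021 + 30 calendar days = Jan 20, 2022.
Jan 20, 2022 falls on a listed holiday. Rolling to the next business day gives Jan 21, 2022, a Friday.
So the filing is due Jan 21, 2022.

Jan 21, 2022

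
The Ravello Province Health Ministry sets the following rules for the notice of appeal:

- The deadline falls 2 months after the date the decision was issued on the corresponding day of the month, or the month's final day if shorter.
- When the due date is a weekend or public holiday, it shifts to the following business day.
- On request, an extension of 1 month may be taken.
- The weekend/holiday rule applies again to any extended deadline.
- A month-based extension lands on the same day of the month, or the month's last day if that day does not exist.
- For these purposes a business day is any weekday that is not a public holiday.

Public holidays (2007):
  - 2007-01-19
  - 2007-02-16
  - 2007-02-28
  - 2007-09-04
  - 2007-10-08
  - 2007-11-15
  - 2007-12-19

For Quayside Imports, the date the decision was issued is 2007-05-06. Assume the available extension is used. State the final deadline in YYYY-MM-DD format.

2 months from 2007-05-06 is 2007-07-06.
2007-07-06 falls on a Friday, which is a business day, so no adjustment is needed.
Add 1 month to 2007-07-06: 2007-08-06.
2007-08-06 (Monday) is already a business day.
Deadline: 2007-08-06.

2007-08-06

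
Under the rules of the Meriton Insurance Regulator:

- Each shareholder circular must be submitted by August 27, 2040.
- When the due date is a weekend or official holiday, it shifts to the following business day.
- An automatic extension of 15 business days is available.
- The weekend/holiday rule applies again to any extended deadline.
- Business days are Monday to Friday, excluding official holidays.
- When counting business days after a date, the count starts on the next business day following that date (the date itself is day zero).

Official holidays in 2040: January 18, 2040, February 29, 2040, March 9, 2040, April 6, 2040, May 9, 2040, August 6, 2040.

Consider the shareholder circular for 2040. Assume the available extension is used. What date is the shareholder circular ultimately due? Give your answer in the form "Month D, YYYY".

Start from the fixed due date, August 27, 2040.
August 27, 2040 (Monday) is already a business day.
Counting 15 further business days from August 27, 2040 reaches September 17, 2040.
September 17, 2040 falls on a Monday, which is a business day, so no adjustment is needed.
So the filing is due September 17, 2040.

September 17, 2040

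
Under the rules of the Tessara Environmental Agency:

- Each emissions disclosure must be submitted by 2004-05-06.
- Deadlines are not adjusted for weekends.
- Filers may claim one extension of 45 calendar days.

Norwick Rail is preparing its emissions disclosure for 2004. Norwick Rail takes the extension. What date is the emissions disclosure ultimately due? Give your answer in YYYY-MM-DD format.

2004-06-20

The stated deadline is 2004-05-06.
2004-05-06 is a Thursday; no weekend or holiday adjustment applies.
Applying the 45-calendar-day extension: 2004-05-06 + 45 days = 2004-06-20.
2004-06-20 is a Sunday; no weekend or holiday adjustment applies.
So the filing is due 2004-06-20.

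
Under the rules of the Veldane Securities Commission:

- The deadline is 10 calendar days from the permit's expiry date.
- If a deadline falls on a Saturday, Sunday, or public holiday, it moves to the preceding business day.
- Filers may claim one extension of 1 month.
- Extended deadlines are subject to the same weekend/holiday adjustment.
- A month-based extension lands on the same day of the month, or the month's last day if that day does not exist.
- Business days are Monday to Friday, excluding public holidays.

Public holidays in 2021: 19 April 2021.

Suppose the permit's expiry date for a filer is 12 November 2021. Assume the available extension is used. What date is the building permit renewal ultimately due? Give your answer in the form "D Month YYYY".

Adding 10 calendar days to 12 November 2021 gives 22 November 2021.
22 November 2021 falls on a Monday, which is a business day, so no adjustment is needed.
Add 1 month to 22 November 2021: 22 December 2021.
22 December 2021 is a Wednesday and not a listed holiday, so it stands.
The final due date is 22 December 2021.

22 December 2021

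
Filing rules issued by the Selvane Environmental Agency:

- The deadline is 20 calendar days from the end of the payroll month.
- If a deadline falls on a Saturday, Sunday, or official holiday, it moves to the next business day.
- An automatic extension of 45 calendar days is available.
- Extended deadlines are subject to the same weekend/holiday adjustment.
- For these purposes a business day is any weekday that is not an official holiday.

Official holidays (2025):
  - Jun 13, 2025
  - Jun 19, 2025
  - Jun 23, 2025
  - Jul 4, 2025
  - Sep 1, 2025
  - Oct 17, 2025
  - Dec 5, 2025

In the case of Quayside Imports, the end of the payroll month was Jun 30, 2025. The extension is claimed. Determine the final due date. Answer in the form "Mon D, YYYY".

20 calendar days after Jun 30, 2025 is Jul 20, 2025.
Jul 20, 2025 is a Sunday, so it moves to the next business day, Jul 21, 2025 (Monday).
Add the 45 calendar-day extension to Jul 21, 2025: Sep 4, 2025.
Since Sep 4, 2025 is a Thursday and not a holiday, the date is unchanged.
Deadline: Sep 4, 2025.

Sep 4, 2025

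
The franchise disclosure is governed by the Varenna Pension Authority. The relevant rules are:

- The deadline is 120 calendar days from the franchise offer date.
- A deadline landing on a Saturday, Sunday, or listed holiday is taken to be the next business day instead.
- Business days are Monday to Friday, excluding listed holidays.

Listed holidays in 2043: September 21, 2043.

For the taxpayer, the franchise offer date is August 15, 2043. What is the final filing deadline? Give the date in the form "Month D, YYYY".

120 calendar days after August 15, 2043 is December 13, 2043.
December 13, 2043 is a Sunday, so it moves to the next business day, December 14, 2043 (Monday).
So the filing is due December 14, 2043.

December 14, 2043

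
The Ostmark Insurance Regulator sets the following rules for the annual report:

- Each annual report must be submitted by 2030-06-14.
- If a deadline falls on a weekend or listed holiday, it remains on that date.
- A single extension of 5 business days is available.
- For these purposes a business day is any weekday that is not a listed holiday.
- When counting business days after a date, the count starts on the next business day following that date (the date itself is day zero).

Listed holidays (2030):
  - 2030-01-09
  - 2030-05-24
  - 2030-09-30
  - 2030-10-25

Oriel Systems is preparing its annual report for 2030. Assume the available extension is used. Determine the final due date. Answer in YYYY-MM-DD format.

The statutory due date is 2030-06-14.
2030-06-14 falls on a Friday. The rules make no weekend/holiday allowance, so it remains 2030-06-14.
The 5-business-day extension runs from 2030-06-14 to 2030-06-21.
2030-06-21 is a Friday; no weekend or holiday adjustment applies.
Deadline: 2030-06-21.

2030-06-21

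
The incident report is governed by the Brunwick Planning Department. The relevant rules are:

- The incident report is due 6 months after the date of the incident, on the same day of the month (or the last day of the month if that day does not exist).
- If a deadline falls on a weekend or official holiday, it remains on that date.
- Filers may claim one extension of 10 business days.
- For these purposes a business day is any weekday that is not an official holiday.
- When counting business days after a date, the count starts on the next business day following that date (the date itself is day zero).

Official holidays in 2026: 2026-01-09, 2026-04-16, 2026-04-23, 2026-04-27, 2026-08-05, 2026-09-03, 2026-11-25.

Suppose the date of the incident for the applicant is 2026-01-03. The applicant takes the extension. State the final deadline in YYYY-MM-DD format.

6 months from 2026-01-03 is 2026-07-03.
2026-07-03 falls on a Friday. The rules make no weekend/holiday allowance, so it remains 2026-07-03.
Applying the 10-business-day extension: 10 business days after 2026-07-03 is 2026-07-17.
2026-07-17 is a Friday; no weekend or holiday adjustment applies.
The final due date is 2026-07-17.

2026-07-17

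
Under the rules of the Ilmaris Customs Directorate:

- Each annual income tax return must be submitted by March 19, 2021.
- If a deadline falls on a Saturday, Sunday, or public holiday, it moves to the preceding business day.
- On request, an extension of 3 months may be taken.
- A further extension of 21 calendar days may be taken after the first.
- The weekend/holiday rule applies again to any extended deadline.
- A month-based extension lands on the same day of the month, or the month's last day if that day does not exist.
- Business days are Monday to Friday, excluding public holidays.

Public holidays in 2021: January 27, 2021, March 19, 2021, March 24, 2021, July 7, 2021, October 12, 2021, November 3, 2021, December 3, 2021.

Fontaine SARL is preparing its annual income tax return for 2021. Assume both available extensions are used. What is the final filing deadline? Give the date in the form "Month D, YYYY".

The statutory due date is March 19, 2021.
March 19, 2021 falls on a listed holiday. Rolling to the preceding business day gives March 18, 2021, a Thursday.
Applying the 3 months extension: 3 months after March 18, 2021 is June 18, 2021.
June 18, 2021 is a Friday and not a listed holiday, so it stands.
With the 21-day extension, June 18, 2021 becomes July 9, 2021.
July 9, 2021 falls on a Friday, which is a business day, so no adjustment is needed.
Final deadline: July 9, 2021.

July 9, 2021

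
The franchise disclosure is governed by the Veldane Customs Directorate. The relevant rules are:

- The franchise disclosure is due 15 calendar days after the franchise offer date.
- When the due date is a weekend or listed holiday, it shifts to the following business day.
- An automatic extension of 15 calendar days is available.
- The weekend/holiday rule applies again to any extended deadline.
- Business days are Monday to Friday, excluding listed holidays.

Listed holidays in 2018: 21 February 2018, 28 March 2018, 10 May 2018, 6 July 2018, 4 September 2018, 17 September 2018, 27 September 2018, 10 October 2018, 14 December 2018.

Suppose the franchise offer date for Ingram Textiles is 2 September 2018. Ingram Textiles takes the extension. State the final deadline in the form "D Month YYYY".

15 calendar days after 2 September 2018 is 17 September 2018.
17 September 2018 is a listed holiday, so it moves to the next business day, 18 September 2018 (Tuesday).
The 15-calendar-day extension moves the deadline from 18 September 2018 to 3 October 2018.
Since 3 October 2018 is a Wednesday and not a holiday, the date is unchanged.
Deadline: 3 October 2018.

3 October 2018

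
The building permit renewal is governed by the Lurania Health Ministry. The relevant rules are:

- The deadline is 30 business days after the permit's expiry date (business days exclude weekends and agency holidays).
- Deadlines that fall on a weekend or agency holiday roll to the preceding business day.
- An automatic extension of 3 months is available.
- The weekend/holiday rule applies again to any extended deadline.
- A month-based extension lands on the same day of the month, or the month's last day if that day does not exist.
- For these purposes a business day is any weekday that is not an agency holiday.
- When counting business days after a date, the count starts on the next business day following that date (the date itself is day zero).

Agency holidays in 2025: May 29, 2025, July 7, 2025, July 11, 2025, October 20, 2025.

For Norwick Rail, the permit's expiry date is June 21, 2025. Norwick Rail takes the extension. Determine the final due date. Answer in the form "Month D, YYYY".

Starting the day after June 21, 2025 and counting 30 business days lands on August 5, 2025.
August 5, 2025 is a Tuesday and not a listed holiday, so it stands.
Applying the 3 months extension: 3 months after August 5, 2025 is November 5, 2025.
Since November 5, 2025 is a Wednesday and not a holiday, the date is unchanged.
So the filing is due November 5, 2025.

November 5, 2025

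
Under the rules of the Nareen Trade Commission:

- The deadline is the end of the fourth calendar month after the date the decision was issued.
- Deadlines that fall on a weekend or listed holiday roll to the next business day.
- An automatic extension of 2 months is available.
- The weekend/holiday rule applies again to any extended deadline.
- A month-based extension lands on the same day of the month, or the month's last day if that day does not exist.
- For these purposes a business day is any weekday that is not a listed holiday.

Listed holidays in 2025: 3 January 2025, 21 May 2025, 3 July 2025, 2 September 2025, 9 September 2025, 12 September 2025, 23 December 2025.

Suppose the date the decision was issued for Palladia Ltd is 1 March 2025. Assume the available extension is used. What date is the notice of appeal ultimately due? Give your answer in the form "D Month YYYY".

30 September 2025

4 months after 1 March 2025 is July 2025; that month ends on 31 July 2025.
31 July 2025 falls on a Thursday, which is a business day, so no adjustment is needed.
The 2 months extension carries 31 July 2025 to 30 September 2025 (day 31 does not exist in September, so the month's last day is used).
30 September 2025 is a Tuesday and not a listed holiday, so it stands.
Final deadline: 30 September 2025.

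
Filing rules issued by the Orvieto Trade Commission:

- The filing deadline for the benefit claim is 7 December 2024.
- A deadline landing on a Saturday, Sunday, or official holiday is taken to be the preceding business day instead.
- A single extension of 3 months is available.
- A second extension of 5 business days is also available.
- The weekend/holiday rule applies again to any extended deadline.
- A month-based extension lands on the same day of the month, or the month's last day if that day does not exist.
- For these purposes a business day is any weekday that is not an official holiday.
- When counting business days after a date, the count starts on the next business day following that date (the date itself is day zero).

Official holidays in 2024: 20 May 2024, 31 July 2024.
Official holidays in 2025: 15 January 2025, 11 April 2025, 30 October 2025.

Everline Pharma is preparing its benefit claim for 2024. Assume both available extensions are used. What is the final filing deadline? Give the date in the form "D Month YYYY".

13 March 2025

Start from the fixed due date, 7 December 2024.
7 December 2024 is a Saturday; the preceding business day is 6 December 2024 (Friday).
The 3 months extension carries 6 December 2024 to 6 March 2025.
Since 6 March 2025 is a Thursday and not a holiday, the date is unchanged.
Counting 5 further business days from 6 March 2025 reaches 13 March 2025.
13 March 2025 falls on a Thursday, which is a business day, so no adjustment is needed.
Final deadline: 13 March 2025.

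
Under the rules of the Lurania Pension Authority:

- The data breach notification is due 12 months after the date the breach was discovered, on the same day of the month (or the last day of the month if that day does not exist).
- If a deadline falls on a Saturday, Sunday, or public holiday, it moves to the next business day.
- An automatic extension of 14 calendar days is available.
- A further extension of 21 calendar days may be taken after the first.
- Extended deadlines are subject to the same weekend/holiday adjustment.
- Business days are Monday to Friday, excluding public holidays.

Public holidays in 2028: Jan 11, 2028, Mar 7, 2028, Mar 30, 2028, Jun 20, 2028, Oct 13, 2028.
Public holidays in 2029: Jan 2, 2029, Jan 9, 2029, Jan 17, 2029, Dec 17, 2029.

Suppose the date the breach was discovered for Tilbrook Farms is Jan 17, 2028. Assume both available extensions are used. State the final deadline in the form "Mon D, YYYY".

Feb 22, 2029

12 months after Jan 17, 2028, on the same day of the month, is Jan 17, 2029.
Jan 17, 2029 falls on a listed holiday. Rolling to the next business day gives Jan 18, 2029, a Thursday.
The 14-calendar-day extension moves the deadline from Jan 18, 2029 to Feb 1, 2029.
Feb 1, 2029 falls on a Thursday, which is a business day, so no adjustment is needed.
With the 21-day extension, Feb 1, 2029 becomes Feb 22, 2029.
Since Feb 22, 2029 is a Thursday and not a holiday, the date is unchanged.
The final due date is Feb 22, 2029.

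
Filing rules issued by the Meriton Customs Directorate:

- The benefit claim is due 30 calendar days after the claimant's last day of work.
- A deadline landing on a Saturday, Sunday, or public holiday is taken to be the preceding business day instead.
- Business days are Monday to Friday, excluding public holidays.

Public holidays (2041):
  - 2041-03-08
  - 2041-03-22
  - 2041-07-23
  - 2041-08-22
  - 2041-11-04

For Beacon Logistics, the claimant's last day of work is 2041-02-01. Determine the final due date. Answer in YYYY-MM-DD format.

From 2041-02-01, 30 calendar days later is 2041-03-03.
2041-03-03 falls on a Sunday. Rolling to the preceding business day gives 2041-03-01, a Friday.
The final due date is 2041-03-01.

2041-03-01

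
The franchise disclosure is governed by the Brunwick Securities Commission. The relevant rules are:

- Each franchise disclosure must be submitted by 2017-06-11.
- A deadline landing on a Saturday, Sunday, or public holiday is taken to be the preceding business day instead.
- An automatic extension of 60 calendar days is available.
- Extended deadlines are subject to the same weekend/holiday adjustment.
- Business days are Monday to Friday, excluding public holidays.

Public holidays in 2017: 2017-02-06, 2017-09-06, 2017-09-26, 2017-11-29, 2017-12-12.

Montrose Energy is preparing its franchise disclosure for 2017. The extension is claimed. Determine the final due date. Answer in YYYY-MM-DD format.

2017-08-08

Start from the fixed due date, 2017-06-11.
2017-06-11 falls on a Sunday. Rolling to the preceding business day gives 2017-06-09, a Friday.
Applying the 60-calendar-day extension: 2017-06-09 + 60 days = 2017-08-08.
Since 2017-08-08 is a Tuesday and not a holiday, the date is unchanged.
Deadline: 2017-08-08.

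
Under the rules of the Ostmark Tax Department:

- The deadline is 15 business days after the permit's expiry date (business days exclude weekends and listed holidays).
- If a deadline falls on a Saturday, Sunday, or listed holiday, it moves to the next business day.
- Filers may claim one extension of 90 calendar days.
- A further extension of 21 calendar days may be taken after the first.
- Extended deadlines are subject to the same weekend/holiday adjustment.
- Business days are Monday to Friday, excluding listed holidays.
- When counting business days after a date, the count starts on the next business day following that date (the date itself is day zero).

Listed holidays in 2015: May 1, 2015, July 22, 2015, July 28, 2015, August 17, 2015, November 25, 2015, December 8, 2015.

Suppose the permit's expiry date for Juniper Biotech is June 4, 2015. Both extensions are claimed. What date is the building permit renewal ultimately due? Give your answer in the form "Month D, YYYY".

15 business days after June 4, 2015, excluding weekends and holidays, is June 25, 2015.
June 25, 2015 is a Thursday and not a listed holiday, so it stands.
Add the 90 calendar-day extension to June 25, 2015: September 23, 2015.
September 23, 2015 (Wednesday) is already a business day.
Add the 21 calendar-day extension to September 23, 2015: October 14, 2015.
October 14, 2015 (Wednesday) is already a business day.
Deadline: October 14, 2015.

October 14, 2015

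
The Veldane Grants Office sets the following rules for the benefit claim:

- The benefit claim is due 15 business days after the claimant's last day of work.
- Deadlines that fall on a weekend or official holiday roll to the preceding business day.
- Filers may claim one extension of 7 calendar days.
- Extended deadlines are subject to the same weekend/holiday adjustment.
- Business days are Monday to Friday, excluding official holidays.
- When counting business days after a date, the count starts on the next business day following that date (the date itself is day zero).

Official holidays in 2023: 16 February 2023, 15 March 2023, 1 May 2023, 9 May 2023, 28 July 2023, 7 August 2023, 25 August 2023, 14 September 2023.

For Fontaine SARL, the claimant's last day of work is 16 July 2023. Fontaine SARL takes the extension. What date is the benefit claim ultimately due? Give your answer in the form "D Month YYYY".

15 business days after 16 July 2023, excluding weekends and holidays, is 8 August 2023.
8 August 2023 (Tuesday) is already a business day.
Applying the 7-calendar-day extension: 8 August 2023 + 7 days = 15 August 2023.
15 August 2023 falls on a Tuesday, which is a business day, so no adjustment is needed.
So the filing is due 15 August 2023.

15 August 2023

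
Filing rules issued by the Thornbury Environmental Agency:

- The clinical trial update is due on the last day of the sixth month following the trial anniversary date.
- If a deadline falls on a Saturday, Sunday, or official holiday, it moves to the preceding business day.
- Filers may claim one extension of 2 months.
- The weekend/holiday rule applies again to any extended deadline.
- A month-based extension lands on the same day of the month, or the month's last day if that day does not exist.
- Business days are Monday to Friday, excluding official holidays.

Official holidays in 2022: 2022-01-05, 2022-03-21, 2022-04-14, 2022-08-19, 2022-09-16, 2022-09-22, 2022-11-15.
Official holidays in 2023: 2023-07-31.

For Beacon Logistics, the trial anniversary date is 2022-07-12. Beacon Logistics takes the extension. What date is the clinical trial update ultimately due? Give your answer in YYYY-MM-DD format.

6 months after 2022-07-12 falls in January 2023; the last day of that month is 2023-01-31.
2023-01-31 is a Tuesday and not a listed holiday, so it stands.
Applying the 2 months extension: 2 months after 2023-01-31 is 2023-03-31.
2023-03-31 falls on a Friday, which is a business day, so no adjustment is needed.
Deadline: 2023-03-31.

2023-03-31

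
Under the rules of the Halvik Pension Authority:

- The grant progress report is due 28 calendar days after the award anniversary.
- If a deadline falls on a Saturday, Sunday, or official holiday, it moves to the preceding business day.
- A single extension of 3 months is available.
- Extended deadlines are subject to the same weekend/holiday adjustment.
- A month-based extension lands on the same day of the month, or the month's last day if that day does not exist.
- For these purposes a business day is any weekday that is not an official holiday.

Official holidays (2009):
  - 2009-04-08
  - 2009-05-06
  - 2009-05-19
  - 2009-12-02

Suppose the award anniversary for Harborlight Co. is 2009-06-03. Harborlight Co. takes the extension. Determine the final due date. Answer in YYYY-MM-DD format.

2009-10-01

Trigger date 2009-06-03 + 28 calendar days = 2009-07-01.
Since 2009-07-01 is a Wednesday and not a holiday, the date is unchanged.
The 3 months extension carries 2009-07-01 to 2009-10-01.
2009-10-01 is a Thursday and not a listed holiday, so it stands.
So the filing is due 2009-10-01.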